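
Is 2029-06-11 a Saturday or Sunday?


Anchor: Jan 1, 2029. With p = 2029 - 1 = 2028: (p + p//4 - p//100 + p//400) mod 7 = (2028 + 507 - 20 + 5) mod 7 = 2520 mod 7 = 0 -> Monday (Mon=0 ... Sun=6)
Day of year: 162; offset = 161
Weekday index = (0 + 161) mod 7 = 0 -> Monday
Weekend days: Saturday, Sunday

No


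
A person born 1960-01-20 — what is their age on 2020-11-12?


Birth: 1960-01-20
Reference: 2020-11-12
Year difference: 2020 - 1960 = 60

60 years old


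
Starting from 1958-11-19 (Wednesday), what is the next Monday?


Current: Wednesday
Target: Monday
Days ahead: 5

Next Monday: 1958-11-24


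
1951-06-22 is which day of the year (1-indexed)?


Date: June 22, 1951
Days in months 1 through 5: 151
Plus 22 days in June

Day of year: 173


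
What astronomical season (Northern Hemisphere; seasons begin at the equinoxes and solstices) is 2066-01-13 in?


Date: January 13
Astronomical Winter (approx.; exact equinox/solstice day varies by year): December 21 to March 19
January 13 falls within the Winter window

Winter


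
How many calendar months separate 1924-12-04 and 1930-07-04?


From December 1924 to July 1930
6 years * 12 = 72 months, minus 5 months = 67

67 months


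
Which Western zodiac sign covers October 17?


Date: October 17
Conventional tropical zodiac dates: Libra from September 23 onward; Scorpio starts October 23
October 17 falls within the Libra range

Libra


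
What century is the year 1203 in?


Century = (year - 1) // 100 + 1
= (1203 - 1) // 100 + 1
= 1202 // 100 + 1
= 12 + 1

13th century


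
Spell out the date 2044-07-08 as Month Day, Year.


ISO 2044-07-08 parses as year=2044, month=07, day=08
Month 7 -> July

July 8, 2044


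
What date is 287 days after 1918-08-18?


Start: 1918-08-18, add 287 days
August 1918 has 31 days: 31 - 18 = 13 days to August 31 -> 274 left
September 1918 has 30 days -> 244 left
October 1918 has 31 days -> 213 left
November 1918 has 30 days -> 183 left
December 1918 has 31 days -> 152 left
January 1919 has 31 days -> 121 left
February 1919 has 28 days -> 93 left
March 1919 has 31 days -> 62 left
April 1919 has 30 days -> 32 left
May 1919 has 31 days -> 1 left
June 1919: 1 <= 30 -> lands on June 1

Result: 1919-06-01


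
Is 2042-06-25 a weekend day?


Anchor: Jan 1, 2042. With p = 2042 - 1 = 2041: (p + p//4 - p//100 + p//400) mod 7 = (2041 + 510 - 20 + 5) mod 7 = 2536 mod 7 = 2 -> Wednesday (Mon=0 ... Sun=6)
Day of year: 176; offset = 175
Weekday index = (2 + 175) mod 7 = 2 -> Wednesday
Weekend days: Saturday, Sunday

No


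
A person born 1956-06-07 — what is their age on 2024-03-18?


Birth: 1956-06-07
Reference: 2024-03-18
Year difference: 2024 - 1956 = 68
Birthday not yet reached in 2024, subtract 1

67 years old


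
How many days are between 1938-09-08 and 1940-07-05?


From 1938-09-08 to 1940-07-05
1938-09-08: days before September = 31 + 28 + 31 + 30 + 31 + 30 + 31 + 31 = 243 (1938 is not a leap year); day of year = 243 + 8 = 251
1940-07-05: days before July = 31 + 29 + 31 + 30 + 31 + 30 = 182 (1940 is a leap year); day of year = 182 + 5 = 187
Rest of 1938: 365 - 251 = 114
Full years 1939 (365): 365
Total = 114 + 365 + 187 = 666

666 days


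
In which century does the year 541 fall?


Century = (year - 1) // 100 + 1
= (541 - 1) // 100 + 1
= 540 // 100 + 1
= 5 + 1

6th century


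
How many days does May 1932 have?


May 1932

31 days


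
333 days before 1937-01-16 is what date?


Start: 1937-01-16, subtract 333 days
Back 16 days from January 16 reaches December 31, 1936 -> 317 left
December 1936 has 31 days -> back to November 30, 1936 -> 286 left
November 1936 has 30 days -> back to October 31, 1936 -> 256 left
October 1936 has 31 days -> back to September 30, 1936 -> 225 left
September 1936 has 30 days -> back to August 31, 1936 -> 195 left
August 1936 has 31 days -> back to July 31, 1936 -> 164 left
July 1936 has 31 days -> back to June 30, 1936 -> 133 left
June 1936 has 30 days -> back to May 31, 1936 -> 103 left
May 1936 has 31 days -> back to April 30, 1936 -> 72 left
April 1936 has 30 days -> back to March 31, 1936 -> 42 left
March 1936 has 31 days -> back to February 29, 1936 -> 11 left
February 1936: 29 - 11 = 18 -> lands on February 18

Result: 1936-02-18


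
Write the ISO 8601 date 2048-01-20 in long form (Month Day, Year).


ISO 2048-01-20 parses as year=2048, month=01, day=20
Month 1 -> January

January 20, 2048


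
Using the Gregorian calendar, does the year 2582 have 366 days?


Gregorian leap year rule: divisible by 4, but not by 100, unless also by 400.
2582 is not divisible by 4 -> not a leap year

No


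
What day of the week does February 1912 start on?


Target: February 1, 1912
Anchor: Jan 1, 1912. With p = 1912 - 1 = 1911: (p + p//4 - p//100 + p//400) mod 7 = (1911 + 477 - 19 + 4) mod 7 = 2373 mod 7 = 0 -> Monday (Mon=0 ... Sun=6)
Days before February (Jan): 31 days
Weekday index = (0 + 31) mod 7 = 3

Thursday


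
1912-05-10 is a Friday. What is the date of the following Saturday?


Current: Friday
Target: Saturday
Days ahead: 1

Next Saturday: 1912-05-11


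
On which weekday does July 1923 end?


July 1923 has 31 days
Anchor: Jan 1, 1923. With p = 1923 - 1 = 1922: (p + p//4 - p//100 + p//400) mod 7 = (1922 + 480 - 19 + 4) mod 7 = 2387 mod 7 = 0 -> Monday (Mon=0 ... Sun=6)
Days before July (Jan-Jun): 181; July 1 index = (0 + 181) mod 7 = 6 -> Sunday
Last day offset: 31 - 1 = 30 days
Weekday index = (6 + 30) mod 7 = 1

Tuesday, July 31


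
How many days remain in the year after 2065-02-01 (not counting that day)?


Day of year: 32 of 365
Remaining = 365 - 32

333 days


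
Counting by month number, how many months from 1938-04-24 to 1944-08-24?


From April 1938 to August 1944
6 years * 12 = 72 months, plus 4 months = 76

76 months


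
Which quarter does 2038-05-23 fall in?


Month: May (month 5)
Q1: Jan-Mar, Q2: Apr-Jun, Q3: Jul-Sep, Q4: Oct-Dec

Q2


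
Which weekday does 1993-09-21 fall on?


Date: September 21, 1993
Anchor: Jan 1, 1993. With p = 1993 - 1 = 1992: (p + p//4 - p//100 + p//400) mod 7 = (1992 + 498 - 19 + 4) mod 7 = 2475 mod 7 = 4 -> Friday (Mon=0 ... Sun=6)
Days before September (Jan-Aug): 243; offset = 243 + 21 - 1 = 263
Weekday index = (4 + 263) mod 7 = 1

Day of the week: Tuesday


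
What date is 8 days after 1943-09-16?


Start: 1943-09-16, add 8 days
September 1943 has 30 days; 16 + 8 = 24 stays within September

Result: 1943-09-24


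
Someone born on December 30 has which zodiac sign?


Date: December 30
Conventional tropical zodiac dates: Capricorn from December 22 onward; Aquarius starts January 20
December 30 falls within the Capricorn range

Capricorn


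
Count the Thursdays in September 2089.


September 2089 has 30 days
Anchor: Jan 1, 2089. With p = 2089 - 1 = 2088: (p + p//4 - p//100 + p//400) mod 7 = (2088 + 522 - 20 + 5) mod 7 = 2595 mod 7 = 5 -> Saturday (Mon=0 ... Sun=6)
Days before September (Jan-Aug): 243; September 1 index = (5 + 243) mod 7 = 3 -> Thursday
First Thursday is September 1
Thursdays: 1, 8, 15, 22, 29

5 Thursdays


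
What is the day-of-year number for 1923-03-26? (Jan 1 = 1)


Date: March 26, 1923
Days in months 1 through 2: 59
Plus 26 days in March

Day of year: 85


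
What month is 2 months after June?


June is month 6
6 + 2 = 8

August


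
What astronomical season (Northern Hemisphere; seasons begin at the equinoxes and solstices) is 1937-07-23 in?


Date: July 23
Astronomical Summer (approx.; exact equinox/solstice day varies by year): June 21 to September 21
July 23 falls within the Summer window

Summer


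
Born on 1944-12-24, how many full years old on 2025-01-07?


Birth: 1944-12-24
Reference: 2025-01-07
Year difference: 2025 - 1944 = 81
Birthday not yet reached in 2025, subtract 1

80 years old


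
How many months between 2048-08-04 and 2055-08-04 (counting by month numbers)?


From August 2048 to August 2055
7 years * 12 = 84 months = 84

84 months


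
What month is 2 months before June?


June is month 6
6 - 2 = 4

April


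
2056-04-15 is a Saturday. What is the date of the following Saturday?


Current: Saturday
Target: Saturday
Days ahead: 7

Next Saturday: 2056-04-22


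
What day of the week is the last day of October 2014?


October 2014 has 31 days
Anchor: Jan 1, 2014. With p = 2014 - 1 = 2013: (p + p//4 - p//100 + p//400) mod 7 = (2013 + 503 - 20 + 5) mod 7 = 2501 mod 7 = 2 -> Wednesday (Mon=0 ... Sun=6)
Days before October (Jan-Sep): 273; October 1 index = (2 + 273) mod 7 = 2 -> Wednesday
Last day offset: 31 - 1 = 30 days
Weekday index = (2 + 30) mod 7 = 4

Friday, October 31


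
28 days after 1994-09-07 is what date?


Start: 1994-09-07, add 28 days
September 1994 has 30 days: 30 - 7 = 23 days to September 30 -> 5 left
October 1994: 5 <= 31 -> lands on October 5

Result: 1994-10-05


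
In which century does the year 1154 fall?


Century = (year - 1) // 100 + 1
= (1154 - 1) // 100 + 1
= 1153 // 100 + 1
= 11 + 1

12th century


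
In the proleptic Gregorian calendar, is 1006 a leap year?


Gregorian leap year rule: divisible by 4, but not by 100, unless also by 400.
1006 is not divisible by 4 -> not a leap year

No


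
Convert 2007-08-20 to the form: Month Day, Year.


ISO 2007-08-20 parses as year=2007, month=08, day=20
Month 8 -> August

August 20, 2007


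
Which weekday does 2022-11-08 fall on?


Date: November 8, 2022
Anchor: Jan 1, 2022. With p = 2022 - 1 = 2021: (p + p//4 - p//100 + p//400) mod 7 = (2021 + 505 - 20 + 5) mod 7 = 2511 mod 7 = 5 -> Saturday (Mon=0 ... Sun=6)
Days before November (Jan-Oct): 304; offset = 304 + 8 - 1 = 311
Weekday index = (5 + 311) mod 7 = 1

Day of the week: Tuesday


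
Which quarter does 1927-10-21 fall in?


Month: October (month 10)
Q1: Jan-Mar, Q2: Apr-Jun, Q3: Jul-Sep, Q4: Oct-Dec

Q4


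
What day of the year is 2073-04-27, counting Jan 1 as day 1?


Date: April 27, 2073
Days in months 1 through 3: 90
Plus 27 days in April

Day of year: 117


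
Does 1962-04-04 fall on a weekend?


Anchor: Jan 1, 1962. With p = 1962 - 1 = 1961: (p + p//4 - p//100 + p//400) mod 7 = (1961 + 490 - 19 + 4) mod 7 = 2436 mod 7 = 0 -> Monday (Mon=0 ... Sun=6)
Day of year: 94; offset = 93
Weekday index = (0 + 93) mod 7 = 2 -> Wednesday
Weekend days: Saturday, Sunday

No


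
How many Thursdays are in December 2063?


December 2063 has 31 days
Anchor: Jan 1, 2063. With p = 2063 - 1 = 2062: (p + p//4 - p//100 + p//400) mod 7 = (2062 + 515 - 20 + 5) mod 7 = 2562 mod 7 = 0 -> Monday (Mon=0 ... Sun=6)
Days before December (Jan-Nov): 334; December 1 index = (0 + 334) mod 7 = 5 -> Saturday
First Thursday is December 6
Thursdays: 6, 13, 20, 27

4 Thursdays


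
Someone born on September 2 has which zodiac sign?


Date: September 2
Conventional tropical zodiac dates: Virgo from August 23 onward; Libra starts September 23
September 2 falls within the Virgo range

Virgo


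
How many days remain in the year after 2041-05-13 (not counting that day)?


Day of year: 133 of 365
Remaining = 365 - 133

232 days


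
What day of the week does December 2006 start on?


Target: December 1, 2006
Anchor: Jan 1, 2006. With p = 2006 - 1 = 2005: (p + p//4 - p//100 + p//400) mod 7 = (2005 + 501 - 20 + 5) mod 7 = 2491 mod 7 = 6 -> Sunday (Mon=0 ... Sun=6)
Days before December (Jan-Nov): 334 days
Weekday index = (6 + 334) mod 7 = 4

Friday


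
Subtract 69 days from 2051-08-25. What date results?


Start: 2051-08-25, subtract 69 days
Back 25 days from August 25 reaches July 31, 2051 -> 44 left
July 2051 has 31 days -> back to June 30, 2051 -> 13 left
June 2051: 30 - 13 = 17 -> lands on June 17

Result: 2051-06-17


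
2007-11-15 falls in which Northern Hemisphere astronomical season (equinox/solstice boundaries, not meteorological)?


Date: November 15
Astronomical Autumn (approx.; exact equinox/solstice day varies by year): September 22 to December 20
November 15 falls within the Autumn window

Autumn


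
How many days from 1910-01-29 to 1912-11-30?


From 1910-01-29 to 1912-11-30
1910-01-29: day of year = 29
1912-11-30: days before November = 31 + 29 + 31 + 30 + 31 + 30 + 31 + 31 + 30 + 31 = 305 (1912 is a leap year); day of year = 305 + 30 = 335
Rest of 1910: 365 - 29 = 336
Full years 1911 (365): 365
Total = 336 + 365 + 335 = 1036

1036 days


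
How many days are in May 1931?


May 1931

31 days


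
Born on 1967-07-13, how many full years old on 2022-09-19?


Birth: 1967-07-13
Reference: 2022-09-19
Year difference: 2022 - 1967 = 55

55 years old


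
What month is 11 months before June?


June is month 6
6 - 11 = -5; wrap: -5 + 12 = 7

July


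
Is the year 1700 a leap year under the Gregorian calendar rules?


Gregorian leap year rule: divisible by 4, but not by 100, unless also by 400.
1700 is divisible by 100 but not 400 -> not a leap year

No


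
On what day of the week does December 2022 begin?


Target: December 1, 2022
Anchor: Jan 1, 2022. With p = 2022 - 1 = 2021: (p + p//4 - p//100 + p//400) mod 7 = (2021 + 505 - 20 + 5) mod 7 = 2511 mod 7 = 5 -> Saturday (Mon=0 ... Sun=6)
Days before December (Jan-Nov): 334 days
Weekday index = (5 + 334) mod 7 = 3

Thursday


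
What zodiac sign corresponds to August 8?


Date: August 8
Conventional tropical zodiac dates: Leo from July 23 onward; Virgo starts August 23
August 8 falls within the Leo range

Leo


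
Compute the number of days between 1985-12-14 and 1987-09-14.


From 1985-12-14 to 1987-09-14
1985-12-14: days before December = 31 + 28 + 31 + 30 + 31 + 30 + 31 + 31 + 30 + 31 + 30 = 334 (1985 is not a leap year); day of year = 334 + 14 = 348
1987-09-14: days before September = 31 + 28 + 31 + 30 + 31 + 30 + 31 + 31 = 243 (1987 is not a leap year); day of year = 243 + 14 = 257
Rest of 1985: 365 - 348 = 17
Full years 1986 (365): 365
Total = 17 + 365 + 257 = 639

639 days


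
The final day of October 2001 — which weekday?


October 2001 has 31 days
Anchor: Jan 1, 2001. With p = 2001 - 1 = 2000: (p + p//4 - p//100 + p//400) mod 7 = (2000 + 500 - 20 + 5) mod 7 = 2485 mod 7 = 0 -> Monday (Mon=0 ... Sun=6)
Days before October (Jan-Sep): 273; October 1 index = (0 + 273) mod 7 = 0 -> Monday
Last day offset: 31 - 1 = 30 days
Weekday index = (0 + 30) mod 7 = 2

Wednesday, October 31


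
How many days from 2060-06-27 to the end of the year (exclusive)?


Day of year: 179 of 366
Remaining = 366 - 179

187 days


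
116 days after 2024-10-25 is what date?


Start: 2024-10-25, add 116 days
October 2024 has 31 days: 31 - 25 = 6 days to October 31 -> 110 left
November 2024 has 30 days -> 80 left
December 2024 has 31 days -> 49 left
January 2025 has 31 days -> 18 left
February 2025: 18 <= 28 -> lands on February 18

Result: 2025-02-18


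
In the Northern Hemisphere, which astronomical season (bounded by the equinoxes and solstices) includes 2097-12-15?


Date: December 15
Astronomical Autumn (approx.; exact equinox/solstice day varies by year): September 22 to December 20
December 15 falls within the Autumn window

Autumn


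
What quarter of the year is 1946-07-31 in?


Month: July (month 7)
Q1: Jan-Mar, Q2: Apr-Jun, Q3: Jul-Sep, Q4: Oct-Dec

Q3


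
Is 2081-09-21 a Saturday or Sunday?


Anchor: Jan 1, 2081. With p = 2081 - 1 = 2080: (p + p//4 - p//100 + p//400) mod 7 = (2080 + 520 - 20 + 5) mod 7 = 2585 mod 7 = 2 -> Wednesday (Mon=0 ... Sun=6)
Day of year: 264; offset = 263
Weekday index = (2 + 263) mod 7 = 6 -> Sunday
Weekend days: Saturday, Sunday

Yes


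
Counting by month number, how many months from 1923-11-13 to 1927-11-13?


From November 1923 to November 1927
4 years * 12 = 48 months = 48

48 months


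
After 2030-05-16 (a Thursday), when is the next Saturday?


Current: Thursday
Target: Saturday
Days ahead: 2

Next Saturday: 2030-05-18


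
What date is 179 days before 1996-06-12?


Start: 1996-06-12, subtract 179 days
Back 12 days from June 12 reaches May 31, 1996 -> 167 left
May 1996 has 31 days -> back to April 30, 1996 -> 136 left
April 1996 has 30 days -> back to March 31, 1996 -> 106 left
March 1996 has 31 days -> back to February 29, 1996 -> 75 left
February 1996 has 29 days -> back to January 31, 1996 -> 46 left
January 1996 has 31 days -> back to December 31, 1995 -> 15 left
December 1995: 31 - 15 = 16 -> lands on December 16

Result: 1995-12-16


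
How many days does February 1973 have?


February 1973 (leap year: no)

28 days


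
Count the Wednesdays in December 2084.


December 2084 has 31 days
Anchor: Jan 1, 2084. With p = 2084 - 1 = 2083: (p + p//4 - p//100 + p//400) mod 7 = (2083 + 520 - 20 + 5) mod 7 = 2588 mod 7 = 5 -> Saturday (Mon=0 ... Sun=6)
Days before December (Jan-Nov): 335; December 1 index = (5 + 335) mod 7 = 4 -> Friday
First Wednesday is December 6
Wednesdays: 6, 13, 20, 27

4 Wednesdays


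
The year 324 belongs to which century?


Century = (year - 1) // 100 + 1
= (324 - 1) // 100 + 1
= 323 // 100 + 1
= 3 + 1

4th century


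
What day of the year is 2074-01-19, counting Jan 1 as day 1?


Date: January 19, 2074
No months before January
Plus 19 days in January

Day of year: 19


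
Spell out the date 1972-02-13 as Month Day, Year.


ISO 1972-02-13 parses as year=1972, month=02, day=13
Month 2 -> February

February 13, 1972


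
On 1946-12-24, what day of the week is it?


Date: December 24, 1946
Anchor: Jan 1, 1946. With p = 1946 - 1 = 1945: (p + p//4 - p//100 + p//400) mod 7 = (1945 + 486 - 19 + 4) mod 7 = 2416 mod 7 = 1 -> Tuesday (Mon=0 ... Sun=6)
Days before December (Jan-Nov): 334; offset = 334 + 24 - 1 = 357
Weekday index = (1 + 357) mod 7 = 1

Day of the week: Tuesday


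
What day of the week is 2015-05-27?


Date: May 27, 2015
Anchor: Jan 1, 2015. With p = 2015 - 1 = 2014: (p + p//4 - p//100 + p//400) mod 7 = (2014 + 503 - 20 + 5) mod 7 = 2502 mod 7 = 3 -> Thursday (Mon=0 ... Sun=6)
Days before May (Jan-Apr): 120; offset = 120 + 27 - 1 = 146
Weekday index = (3 + 146) mod 7 = 2

Day of the week: Wednesday


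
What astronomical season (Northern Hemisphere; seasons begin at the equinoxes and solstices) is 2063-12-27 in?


Date: December 27
Astronomical Winter (approx.; exact equinox/solstice day varies by year): December 21 to March 19
December 27 falls within the Winter window

Winter


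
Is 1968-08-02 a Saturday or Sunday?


Anchor: Jan 1, 1968. With p = 1968 - 1 = 1967: (p + p//4 - p//100 + p//400) mod 7 = (1967 + 491 - 19 + 4) mod 7 = 2443 mod 7 = 0 -> Monday (Mon=0 ... Sun=6)
Day of year: 215; offset = 214
Weekday index = (0 + 214) mod 7 = 4 -> Friday
Weekend days: Saturday, Sunday

No


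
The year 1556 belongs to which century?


Century = (year - 1) // 100 + 1
= (1556 - 1) // 100 + 1
= 1555 // 100 + 1
= 15 + 1

16th century


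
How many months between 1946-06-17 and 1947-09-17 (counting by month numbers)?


From June 1946 to September 1947
1 year * 12 = 12 months, plus 3 months = 15

15 months


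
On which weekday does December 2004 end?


December 2004 has 31 days
Anchor: Jan 1, 2004. With p = 2004 - 1 = 2003: (p + p//4 - p//100 + p//400) mod 7 = (2003 + 500 - 20 + 5) mod 7 = 2488 mod 7 = 3 -> Thursday (Mon=0 ... Sun=6)
Days before December (Jan-Nov): 335; December 1 index = (3 + 335) mod 7 = 2 -> Wednesday
Last day offset: 31 - 1 = 30 days
Weekday index = (2 + 30) mod 7 = 4

Friday, December 31


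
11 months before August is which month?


August is month 8
8 - 11 = -3; wrap: -3 + 12 = 9

September


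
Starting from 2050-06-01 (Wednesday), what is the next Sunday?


Current: Wednesday
Target: Sunday
Days ahead: 4

Next Sunday: 2050-06-05


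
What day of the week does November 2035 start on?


Target: November 1, 2035
Anchor: Jan 1, 2035. With p = 2035 - 1 = 2034: (p + p//4 - p//100 + p//400) mod 7 = (2034 + 508 - 20 + 5) mod 7 = 2527 mod 7 = 0 -> Monday (Mon=0 ... Sun=6)
Days before November (Jan-Oct): 304 days
Weekday index = (0 + 304) mod 7 = 3

Thursday


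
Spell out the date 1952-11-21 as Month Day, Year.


ISO 1952-11-21 parses as year=1952, month=11, day=21
Month 11 -> November

November 21, 1952


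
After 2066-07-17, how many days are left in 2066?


Day of year: 198 of 365
Remaining = 365 - 198

167 days


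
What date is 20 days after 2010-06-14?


Start: 2010-06-14, add 20 days
June 2010 has 30 days: 30 - 14 = 16 days to June 30 -> 4 left
July 2010: 4 <= 31 -> lands on July 4

Result: 2010-07-04


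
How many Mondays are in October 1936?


October 1936 has 31 days
Anchor: Jan 1, 1936. With p = 1936 - 1 = 1935: (p + p//4 - p//100 + p//400) mod 7 = (1935 + 483 - 19 + 4) mod 7 = 2403 mod 7 = 2 -> Wednesday (Mon=0 ... Sun=6)
Days before October (Jan-Sep): 274; October 1 index = (2 + 274) mod 7 = 3 -> Thursday
First Monday is October 5
Mondays: 5, 12, 19, 26

4 Mondays


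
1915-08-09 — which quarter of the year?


Month: August (month 8)
Q1: Jan-Mar, Q2: Apr-Jun, Q3: Jul-Sep, Q4: Oct-Dec

Q3


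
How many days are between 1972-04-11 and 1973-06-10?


From 1972-04-11 to 1973-06-10
1972-04-11: days before April = 31 + 29 + 31 = 91 (1972 is a leap year); day of year = 91 + 11 = 102
1973-06-10: days before June = 31 + 28 + 31 + 30 + 31 = 151 (1973 is not a leap year); day of year = 151 + 10 = 161
Rest of 1972: 366 - 102 = 264
Total = 264 + 161 = 425

425 days


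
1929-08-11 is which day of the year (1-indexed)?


Date: August 11, 1929
Days in months 1 through 7: 212
Plus 11 days in August

Day of year: 223


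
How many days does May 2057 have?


May 2057

31 days


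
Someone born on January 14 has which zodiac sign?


Date: January 14
Conventional tropical zodiac dates: Capricorn from December 22 onward; Aquarius starts January 20
January 14 falls within the Capricorn range

Capricorn


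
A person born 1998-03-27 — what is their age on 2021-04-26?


Birth: 1998-03-27
Reference: 2021-04-26
Year difference: 2021 - 1998 = 23

23 years old


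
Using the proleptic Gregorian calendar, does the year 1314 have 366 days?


Gregorian leap year rule: divisible by 4, but not by 100, unless also by 400.
1314 is not divisible by 4 -> not a leap year

No


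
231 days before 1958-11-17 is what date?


Start: 1958-11-17, subtract 231 days
Back 17 days from November 17 reaches October 31, 1958 -> 214 left
October 1958 has 31 days -> back to September 30, 1958 -> 183 left
September 1958 has 30 days -> back to August 31, 1958 -> 153 left
August 1958 has 31 days -> back to July 31, 1958 -> 122 left
July 1958 has 31 days -> back to June 30, 1958 -> 91 left
June 1958 has 30 days -> back to May 31, 1958 -> 61 left
May 1958 has 31 days -> back to April 30, 1958 -> 30 left
April 1958 has 30 days -> back to March 31, 1958 -> 0 left
March 1958: 31 - 0 = 31 -> lands on March 31

Result: 1958-03-31


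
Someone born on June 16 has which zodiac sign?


Date: June 16
Conventional tropical zodiac dates: Gemini from May 21 onward; Cancer starts June 21
June 16 falls within the Gemini range

Gemini


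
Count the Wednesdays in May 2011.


May 2011 has 31 days
Anchor: Jan 1, 2011. With p = 2011 - 1 = 2010: (p + p//4 - p//100 + p//400) mod 7 = (2010 + 502 - 20 + 5) mod 7 = 2497 mod 7 = 5 -> Saturday (Mon=0 ... Sun=6)
Days before May (Jan-Apr): 120; May 1 index = (5 + 120) mod 7 = 6 -> Sunday
First Wednesday is May 4
Wednesdays: 4, 11, 18, 25

4 Wednesdays


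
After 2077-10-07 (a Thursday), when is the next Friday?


Current: Thursday
Target: Friday
Days ahead: 1

Next Friday: 2077-10-08


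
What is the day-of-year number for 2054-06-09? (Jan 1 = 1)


Date: June 9, 2054
Days in months 1 through 5: 151
Plus 9 days in June

Day of year: 160


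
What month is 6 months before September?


September is month 9
9 - 6 = 3

March


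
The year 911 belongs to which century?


Century = (year - 1) // 100 + 1
= (911 - 1) // 100 + 1
= 910 // 100 + 1
= 9 + 1

10th century


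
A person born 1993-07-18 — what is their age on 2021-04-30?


Birth: 1993-07-18
Reference: 2021-04-30
Year difference: 2021 - 1993 = 28
Birthday not yet reached in 2021, subtract 1

27 years old


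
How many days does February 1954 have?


February 1954 (leap year: no)

28 days


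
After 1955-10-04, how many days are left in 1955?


Day of year: 277 of 365
Remaining = 365 - 277

88 days


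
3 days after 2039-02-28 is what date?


Start: 2039-02-28, add 3 days
February 28 is the last day of February 2039 -> 3 left
March 2039: 3 <= 31 -> lands on March 3

Result: 2039-03-03


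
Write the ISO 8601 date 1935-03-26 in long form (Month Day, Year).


ISO 1935-03-26 parses as year=1935, month=03, day=26
Month 3 -> March

March 26, 1935


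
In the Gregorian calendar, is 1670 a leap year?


Gregorian leap year rule: divisible by 4, but not by 100, unless also by 400.
1670 is not divisible by 4 -> not a leap year

No


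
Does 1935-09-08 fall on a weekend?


Anchor: Jan 1, 1935. With p = 1935 - 1 = 1934: (p + p//4 - p//100 + p//400) mod 7 = (1934 + 483 - 19 + 4) mod 7 = 2402 mod 7 = 1 -> Tuesday (Mon=0 ... Sun=6)
Day of year: 251; offset = 250
Weekday index = (1 + 250) mod 7 = 6 -> Sunday
Weekend days: Saturday, Sunday

Yes


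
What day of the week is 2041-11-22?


Date: November 22, 2041
Anchor: Jan 1, 2041. With p = 2041 - 1 = 2040: (p + p//4 - p//100 + p//400) mod 7 = (2040 + 510 - 20 + 5) mod 7 = 2535 mod 7 = 1 -> Tuesday (Mon=0 ... Sun=6)
Days before November (Jan-Oct): 304; offset = 304 + 22 - 1 = 325
Weekday index = (1 + 325) mod 7 = 4

Day of the week: Friday


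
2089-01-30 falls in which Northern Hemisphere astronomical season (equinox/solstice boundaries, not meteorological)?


Date: January 30
Astronomical Winter (approx.; exact equinox/solstice day varies by year): December 21 to March 19
January 30 falls within the Winter window

Winter


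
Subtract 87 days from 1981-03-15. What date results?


Start: 1981-03-15, subtract 87 days
Back 15 days from March 15 reaches February 28, 1981 -> 72 left
February 1981 has 28 days -> back to January 31, 1981 -> 44 left
January 1981 has 31 days -> back to December 31, 1980 -> 13 left
December 1980: 31 - 13 = 18 -> lands on December 18

Result: 1980-12-18


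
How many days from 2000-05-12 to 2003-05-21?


From 2000-05-12 to 2003-05-21
2000-05-12: days before May = 31 + 29 + 31 + 30 = 121 (2000 is a leap year); day of year = 121 + 12 = 133
2003-05-21: days before May = 31 + 28 + 31 + 30 = 120 (2003 is not a leap year); day of year = 120 + 21 = 141
Rest of 2000: 366 - 133 = 233
Full years 2001 (365), 2002 (365): 730
Total = 233 + 730 + 141 = 1104

1104 days


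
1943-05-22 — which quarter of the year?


Month: May (month 5)
Q1: Jan-Mar, Q2: Apr-Jun, Q3: Jul-Sep, Q4: Oct-Dec

Q2


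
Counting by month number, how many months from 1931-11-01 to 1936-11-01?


From November 1931 to November 1936
5 years * 12 = 60 months = 60

60 months


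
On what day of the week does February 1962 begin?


Target: February 1, 1962
Anchor: Jan 1, 1962. With p = 1962 - 1 = 1961: (p + p//4 - p//100 + p//400) mod 7 = (1961 + 490 - 19 + 4) mod 7 = 2436 mod 7 = 0 -> Monday (Mon=0 ... Sun=6)
Days before February (Jan): 31 days
Weekday index = (0 + 31) mod 7 = 3

Thursday


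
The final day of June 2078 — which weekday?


June 2078 has 30 days
Anchor: Jan 1, 2078. With p = 2078 - 1 = 2077: (p + p//4 - p//100 + p//400) mod 7 = (2077 + 519 - 20 + 5) mod 7 = 2581 mod 7 = 5 -> Saturday (Mon=0 ... Sun=6)
Days before June (Jan-May): 151; June 1 index = (5 + 151) mod 7 = 2 -> Wednesday
Last day offset: 30 - 1 = 29 days
Weekday index = (2 + 29) mod 7 = 3

Thursday, June 30


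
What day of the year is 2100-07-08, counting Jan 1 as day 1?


Date: July 8, 2100
Days in months 1 through 6: 181
Plus 8 days in July

Day of year: 189


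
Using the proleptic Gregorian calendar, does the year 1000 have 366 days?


Gregorian leap year rule: divisible by 4, but not by 100, unless also by 400.
1000 is divisible by 100 but not 400 -> not a leap year

No


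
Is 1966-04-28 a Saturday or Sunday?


Anchor: Jan 1, 1966. With p = 1966 - 1 = 1965: (p + p//4 - p//100 + p//400) mod 7 = (1965 + 491 - 19 + 4) mod 7 = 2441 mod 7 = 5 -> Saturday (Mon=0 ... Sun=6)
Day of year: 118; offset = 117
Weekday index = (5 + 117) mod 7 = 3 -> Thursday
Weekend days: Saturday, Sunday

No


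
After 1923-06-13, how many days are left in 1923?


Day of year: 164 of 365
Remaining = 365 - 164

201 days


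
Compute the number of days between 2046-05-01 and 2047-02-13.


From 2046-05-01 to 2047-02-13
2046-05-01: days before May = 31 + 28 + 31 + 30 = 120 (2046 is not a leap year); day of year = 120 + 1 = 121
2047-02-13: days before February = 31; day of year = 31 + 13 = 44
Rest of 2046: 365 - 121 = 244
Total = 244 + 44 = 288

288 days


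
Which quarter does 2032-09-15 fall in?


Month: September (month 9)
Q1: Jan-Mar, Q2: Apr-Jun, Q3: Jul-Sep, Q4: Oct-Dec

Q3


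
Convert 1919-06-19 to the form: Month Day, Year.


ISO 1919-06-19 parses as year=1919, month=06, day=19
Month 6 -> June

June 19, 1919


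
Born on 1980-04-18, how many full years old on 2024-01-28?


Birth: 1980-04-18
Reference: 2024-01-28
Year difference: 2024 - 1980 = 44
Birthday not yet reached in 2024, subtract 1

43 years old


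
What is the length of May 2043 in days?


May 2043

31 days


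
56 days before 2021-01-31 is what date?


Start: 2021-01-31, subtract 56 days
Back 31 days from January 31 reaches December 31, 2020 -> 25 left
December 2020: 31 - 25 = 6 -> lands on December 6

Result: 2020-12-06


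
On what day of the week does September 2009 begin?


Target: September 1, 2009
Anchor: Jan 1, 2009. With p = 2009 - 1 = 2008: (p + p//4 - p//100 + p//400) mod 7 = (2008 + 502 - 20 + 5) mod 7 = 2495 mod 7 = 3 -> Thursday (Mon=0 ... Sun=6)
Days before September (Jan-Aug): 243 days
Weekday index = (3 + 243) mod 7 = 1

Tuesday


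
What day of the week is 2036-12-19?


Date: December 19, 2036
Anchor: Jan 1, 2036. With p = 2036 - 1 = 2035: (p + p//4 - p//100 + p//400) mod 7 = (2035 + 508 - 20 + 5) mod 7 = 2528 mod 7 = 1 -> Tuesday (Mon=0 ... Sun=6)
Days before December (Jan-Nov): 335; offset = 335 + 19 - 1 = 353
Weekday index = (1 + 353) mod 7 = 4

Day of the week: Friday


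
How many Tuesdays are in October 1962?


October 1962 has 31 days
Anchor: Jan 1, 1962. With p = 1962 - 1 = 1961: (p + p//4 - p//100 + p//400) mod 7 = (1961 + 490 - 19 + 4) mod 7 = 2436 mod 7 = 0 -> Monday (Mon=0 ... Sun=6)
Days before October (Jan-Sep): 273; October 1 index = (0 + 273) mod 7 = 0 -> Monday
First Tuesday is October 2
Tuesdays: 2, 9, 16, 23, 30

5 Tuesdays


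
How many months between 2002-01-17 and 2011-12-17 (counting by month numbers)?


From January 2002 to December 2011
9 years * 12 = 108 months, plus 11 months = 119

119 months


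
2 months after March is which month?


March is month 3
3 + 2 = 5

May


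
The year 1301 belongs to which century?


Century = (year - 1) // 100 + 1
= (1301 - 1) // 100 + 1
= 1300 // 100 + 1
= 13 + 1

14th century


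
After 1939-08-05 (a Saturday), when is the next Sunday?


Current: Saturday
Target: Sunday
Days ahead: 1

Next Sunday: 1939-08-06


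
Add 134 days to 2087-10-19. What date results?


Start: 2087-10-19, add 134 days
October 2087 has 31 days: 31 - 19 = 12 days to October 31 -> 122 left
November 2087 has 30 days -> 92 left
December 2087 has 31 days -> 61 left
January 2088 has 31 days -> 30 left
February 2088 has 29 days -> 1 left
March 2088: 1 <= 31 -> lands on March 1

Result: 2088-03-01


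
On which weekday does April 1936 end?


April 1936 has 30 days
Anchor: Jan 1, 1936. With p = 1936 - 1 = 1935: (p + p//4 - p//100 + p//400) mod 7 = (1935 + 483 - 19 + 4) mod 7 = 2403 mod 7 = 2 -> Wednesday (Mon=0 ... Sun=6)
Days before April (Jan-Mar): 91; April 1 index = (2 + 91) mod 7 = 2 -> Wednesday
Last day offset: 30 - 1 = 29 days
Weekday index = (2 + 29) mod 7 = 3

Thursday, April 30


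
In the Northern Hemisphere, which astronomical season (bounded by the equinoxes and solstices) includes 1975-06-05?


Date: June 5
Astronomical Spring (approx.; exact equinox/solstice day varies by year): March 20 to June 20
June 5 falls within the Spring window

Spring


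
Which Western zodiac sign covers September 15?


Date: September 15
Conventional tropical zodiac dates: Virgo from August 23 onward; Libra starts September 23
September 15 falls within the Virgo range

Virgo


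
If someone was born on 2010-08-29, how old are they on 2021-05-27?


Birth: 2010-08-29
Reference: 2021-05-27
Year difference: 2021 - 2010 = 11
Birthday not yet reached in 2021, subtract 1

10 years old


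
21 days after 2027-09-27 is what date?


Start: 2027-09-27, add 21 days
September 2027 has 30 days: 30 - 27 = 3 days to September 30 -> 18 left
October 2027: 18 <= 31 -> lands on October 18

Result: 2027-10-18


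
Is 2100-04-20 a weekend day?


Anchor: Jan 1, 2100. With p = 2100 - 1 = 2099: (p + p//4 - p//100 + p//400) mod 7 = (2099 + 524 - 20 + 5) mod 7 = 2608 mod 7 = 4 -> Friday (Mon=0 ... Sun=6)
Day of year: 110; offset = 109
Weekday index = (4 + 109) mod 7 = 1 -> Tuesday
Weekend days: Saturday, Sunday

No


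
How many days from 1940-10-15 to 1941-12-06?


From 1940-10-15 to 1941-12-06
1940-10-15: days before October = 31 + 29 + 31 + 30 + 31 + 30 + 31 + 31 + 30 = 274 (1940 is a leap year); day of year = 274 + 15 = 289
1941-12-06: days before December = 31 + 28 + 31 + 30 + 31 + 30 + 31 + 31 + 30 + 31 + 30 = 334 (1941 is not a leap year); day of year = 334 + 6 = 340
Rest of 1940: 366 - 289 = 77
Total = 77 + 340 = 417

417 days


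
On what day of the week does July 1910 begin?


Target: July 1, 1910
Anchor: Jan 1, 1910. With p = 1910 - 1 = 1909: (p + p//4 - p//100 + p//400) mod 7 = (1909 + 477 - 19 + 4) mod 7 = 2371 mod 7 = 5 -> Saturday (Mon=0 ... Sun=6)
Days before July (Jan-Jun): 181 days
Weekday index = (5 + 181) mod 7 = 4

Friday


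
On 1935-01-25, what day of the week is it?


Date: January 25, 1935
Anchor: Jan 1, 1935. With p = 1935 - 1 = 1934: (p + p//4 - p//100 + p//400) mod 7 = (1934 + 483 - 19 + 4) mod 7 = 2402 mod 7 = 1 -> Tuesday (Mon=0 ... Sun=6)
Days into year = 25 - 1 = 24
Weekday index = (1 + 24) mod 7 = 4

Day of the week: Friday


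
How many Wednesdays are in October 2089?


October 2089 has 31 days
Anchor: Jan 1, 2089. With p = 2089 - 1 = 2088: (p + p//4 - p//100 + p//400) mod 7 = (2088 + 522 - 20 + 5) mod 7 = 2595 mod 7 = 5 -> Saturday (Mon=0 ... Sun=6)
Days before October (Jan-Sep): 273; October 1 index = (5 + 273) mod 7 = 5 -> Saturday
First Wednesday is October 5
Wednesdays: 5, 12, 19, 26

4 Wednesdays


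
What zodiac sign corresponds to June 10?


Date: June 10
Conventional tropical zodiac dates: Gemini from May 21 onward; Cancer starts June 21
June 10 falls within the Gemini range

Gemini


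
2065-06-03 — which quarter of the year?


Month: June (month 6)
Q1: Jan-Mar, Q2: Apr-Jun, Q3: Jul-Sep, Q4: Oct-Dec

Q2


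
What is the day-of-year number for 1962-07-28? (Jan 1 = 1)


Date: July 28, 1962
Days in months 1 through 6: 181
Plus 28 days in July

Day of year: 209


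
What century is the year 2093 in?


Century = (year - 1) // 100 + 1
= (2093 - 1) // 100 + 1
= 2092 // 100 + 1
= 20 + 1

21st century


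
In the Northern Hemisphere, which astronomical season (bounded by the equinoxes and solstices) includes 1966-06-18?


Date: June 18
Astronomical Spring (approx.; exact equinox/solstice day varies by year): March 20 to June 20
June 18 falls within the Spring window

Spring


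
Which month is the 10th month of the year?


Month 10 of 12

October


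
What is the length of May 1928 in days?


May 1928

31 days


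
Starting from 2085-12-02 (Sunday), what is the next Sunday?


Current: Sunday
Target: Sunday
Days ahead: 7

Next Sunday: 2085-12-09


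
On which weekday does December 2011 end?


December 2011 has 31 days
Anchor: Jan 1, 2011. With p = 2011 - 1 = 2010: (p + p//4 - p//100 + p//400) mod 7 = (2010 + 502 - 20 + 5) mod 7 = 2497 mod 7 = 5 -> Saturday (Mon=0 ... Sun=6)
Days before December (Jan-Nov): 334; December 1 index = (5 + 334) mod 7 = 3 -> Thursday
Last day offset: 31 - 1 = 30 days
Weekday index = (3 + 30) mod 7 = 5

Saturday, December 31


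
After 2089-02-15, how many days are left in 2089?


Day of year: 46 of 365
Remaining = 365 - 46

319 days


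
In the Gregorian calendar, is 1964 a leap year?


Gregorian leap year rule: divisible by 4, but not by 100, unless also by 400.
1964 is divisible by 4 but not 100 -> leap year

Yes


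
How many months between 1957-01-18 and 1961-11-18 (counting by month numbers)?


From January 1957 to November 1961
4 years * 12 = 48 months, plus 10 months = 58

58 months


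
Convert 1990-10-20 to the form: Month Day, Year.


ISO 1990-10-20 parses as year=1990, month=10, day=20
Month 10 -> October

October 20, 1990


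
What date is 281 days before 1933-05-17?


Start: 1933-05-17, subtract 281 days
Back 17 days from May 17 reaches April 30, 1933 -> 264 left
April 1933 has 30 days -> back to March 31, 1933 -> 234 left
March 1933 has 31 days -> back to February 28, 1933 -> 203 left
February 1933 has 28 days -> back to January 31, 1933 -> 175 left
January 1933 has 31 days -> back to December 31, 1932 -> 144 left
December 1932 has 31 days -> back to November 30, 1932 -> 113 left
November 1932 has 30 days -> back to October 31, 1932 -> 83 left
October 1932 has 31 days -> back to September 30, 1932 -> 52 left
September 1932 has 30 days -> back to August 31, 1932 -> 22 left
August 1932: 31 - 22 = 9 -> lands on August 9

Result: 1932-08-09


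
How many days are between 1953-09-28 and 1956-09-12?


From 1953-09-28 to 1956-09-12
1953-09-28: days before September = 31 + 28 + 31 + 30 + 31 + 30 + 31 + 31 = 243 (1953 is not a leap year); day of year = 243 + 28 = 271
1956-09-12: days before September = 31 + 29 + 31 + 30 + 31 + 30 + 31 + 31 = 244 (1956 is a leap year); day of year = 244 + 12 = 256
Rest of 1953: 365 - 271 = 94
Full years 1954 (365), 1955 (365): 730
Total = 94 + 730 + 256 = 1080

1080 days


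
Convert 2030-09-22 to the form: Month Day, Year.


ISO 2030-09-22 parses as year=2030, month=09, day=22
Month 9 -> September

September 22, 2030


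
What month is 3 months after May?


May is month 5
5 + 3 = 8

August


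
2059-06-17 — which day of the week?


Date: June 17, 2059
Anchor: Jan 1, 2059. With p = 2059 - 1 = 2058: (p + p//4 - p//100 + p//400) mod 7 = (2058 + 514 - 20 + 5) mod 7 = 2557 mod 7 = 2 -> Wednesday (Mon=0 ... Sun=6)
Days before June (Jan-May): 151; offset = 151 + 17 - 1 = 167
Weekday index = (2 + 167) mod 7 = 1

Day of the week: Tuesday


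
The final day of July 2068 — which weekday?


July 2068 has 31 days
Anchor: Jan 1, 2068. With p = 2068 - 1 = 2067: (p + p//4 - p//100 + p//400) mod 7 = (2067 + 516 - 20 + 5) mod 7 = 2568 mod 7 = 6 -> Sunday (Mon=0 ... Sun=6)
Days before July (Jan-Jun): 182; July 1 index = (6 + 182) mod 7 = 6 -> Sunday
Last day offset: 31 - 1 = 30 days
Weekday index = (6 + 30) mod 7 = 1

Tuesday, July 31


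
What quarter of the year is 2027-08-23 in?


Month: August (month 8)
Q1: Jan-Mar, Q2: Apr-Jun, Q3: Jul-Sep, Q4: Oct-Dec

Q3


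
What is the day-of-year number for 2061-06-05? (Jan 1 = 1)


Date: June 5, 2061
Days in months 1 through 5: 151
Plus 5 days in June

Day of year: 156


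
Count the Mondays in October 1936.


October 1936 has 31 days
Anchor: Jan 1, 1936. With p = 1936 - 1 = 1935: (p + p//4 - p//100 + p//400) mod 7 = (1935 + 483 - 19 + 4) mod 7 = 2403 mod 7 = 2 -> Wednesday (Mon=0 ... Sun=6)
Days before October (Jan-Sep): 274; October 1 index = (2 + 274) mod 7 = 3 -> Thursday
First Monday is October 5
Mondays: 5, 12, 19, 26

4 Mondays
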